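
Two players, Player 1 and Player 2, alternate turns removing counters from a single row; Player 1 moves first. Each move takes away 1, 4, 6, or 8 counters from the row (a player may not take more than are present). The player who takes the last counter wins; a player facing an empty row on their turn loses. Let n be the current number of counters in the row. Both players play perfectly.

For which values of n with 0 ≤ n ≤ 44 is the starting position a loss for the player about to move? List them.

0, 2, 5, 7, 12, 14, 17, 19, 24, 26, 29, 31, 36, 38, 41, 43

Work bottom-up. With no move the player to move loses. Otherwise the position is W if at least one move leads to an L position for the opponent, and L if every move leads to a W.
n=0: no move → L
n=1: can move to 0, which is L ⇒ W
n=2: the only move is to 1(W), a W ⇒ L
n=3: can move to 2, which is L ⇒ W
n=4: can move to 0, which is L ⇒ W
n=5: moves to 4(W), 1(W); every one is W ⇒ L
n=6: can move to 5, which is L ⇒ W
n=7: moves to 6(W), 3(W), 1(W); every one is W ⇒ L
n=8: can move to 7, which is L ⇒ W
n=9: can move to 5, which is L ⇒ W
n=10: can move to 2, which is L ⇒ W
n=11: can move to 7, which is L ⇒ W
n=12: moves to 11(W), 8(W), 6(W), 4(W); every one is W ⇒ L
n=13: can move to 12, which is L ⇒ W
n=14: moves to 13(W), 10(W), 8(W), 6(W); every one is W ⇒ L
n=15: can move to 14, which is L ⇒ W
n=16: can move to 12, which is L ⇒ W
n=17: moves to 16(W), 13(W), 11(W), 9(W); every one is W ⇒ L
n=18: can move to 17, which is L ⇒ W
n=19: moves to 18(W), 15(W), 13(W), 11(W); every one is W ⇒ L
n=20: can move to 19, which is L ⇒ W
n=21: can move to 17, which is L ⇒ W
n=22: can move to 14, which is L ⇒ W
n=23: can move to 19, which is L ⇒ W
n=24: moves to 23(W), 20(W), 18(W), 16(W); every one is W ⇒ L
n=25: can move to 24, which is L ⇒ W
n=26: moves to 25(W), 22(W), 20(W), 18(W); every one is W ⇒ L
n=27: can move to 26, which is L ⇒ W
n=28: can move to 24, which is L ⇒ W
n=29: moves to 28(W), 25(W), 23(W), 21(W); every one is W ⇒ L
n=30: can move to 29, which is L ⇒ W
n=31: moves to 30(W), 27(W), 25(W), 23(W); every one is W ⇒ L
n=32: can move to 31, which is L ⇒ W
n=33: can move to 29, which is L ⇒ W
n=34: can move to 26, which is L ⇒ W
n=35: can move to 31, which is L ⇒ W
n=36: moves to 35(W), 32(W), 30(W), 28(W); every one is W ⇒ L
n=37: can move to 36, which is L ⇒ W
n=38: moves to 37(W), 34(W), 32(W), 30(W); every one is W ⇒ L
n=39: can move to 38, which is L ⇒ W
n=40: can move to 36, which is L ⇒ W
n=41: moves to 40(W), 37(W), 35(W), 33(W); every one is W ⇒ L
n=42: can move to 41, which is L ⇒ W
n=43: moves to 42(W), 39(W), 37(W), 35(W); every one is W ⇒ L
n=44: can move to 43, which is L ⇒ W
The losing starting values of n are exactly the entries labelled L in this table (16 of them).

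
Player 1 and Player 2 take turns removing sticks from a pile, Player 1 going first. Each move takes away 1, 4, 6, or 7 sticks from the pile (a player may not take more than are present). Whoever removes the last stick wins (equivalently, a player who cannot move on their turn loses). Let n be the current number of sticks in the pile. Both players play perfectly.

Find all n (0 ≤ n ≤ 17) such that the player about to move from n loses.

0, 2, 5, 10, 13, 15

Positions with no move are L. A position that does have a move is losing for the player to move precisely when every available move leads to a winning position for the opponent. Fill in the labels:
n=0: no move → L
n=1: W (go to 0, an L position)
n=2: L (sole option 1(W) is W)
n=3: W (go to 2, an L position)
n=4: W (go to 0, an L position)
n=5: L (options 4(W), 1(W) are all W)
n=6: W (go to 5, an L position)
n=7: W (go to 0, an L position)
n=8: W (go to 2, an L position)
n=9: W (go to 5, an L position)
n=10: L (options 9(W), 6(W), 4(W), 3(W) are all W)
n=11: W (go to 10, an L position)
n=12: W (go to 5, an L position)
n=13: L (options 12(W), 9(W), 7(W), 6(W) are all W)
n=14: W (go to 13, an L position)
n=15: L (options 14(W), 11(W), 9(W), 8(W) are all W)
n=16: W (go to 15, an L position)
n=17: W (go to 13, an L position)
The losing starting values of n are exactly the entries labelled L in this table (6 of them).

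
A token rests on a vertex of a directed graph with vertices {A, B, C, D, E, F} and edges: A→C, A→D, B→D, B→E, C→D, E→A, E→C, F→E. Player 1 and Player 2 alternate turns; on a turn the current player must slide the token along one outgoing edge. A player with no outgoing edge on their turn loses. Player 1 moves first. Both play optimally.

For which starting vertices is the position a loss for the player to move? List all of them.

Classify positions by backward induction: terminal positions (no move available) are L. From any other position, the mover wins iff some move reaches an L.
Every edge goes from a vertex to one that appears earlier in the order D, C, A, E, F, B, so processing vertices in that order labels each vertex after all of its successors.
D: no outgoing edge → L
C: reaches L-position D → W
A: reaches L-position D → W
E: only reaches A(W), C(W), all W → L
F: reaches L-position E → W
B: reaches L-position E → W
Reading off the rows marked L gives the requested list; there are 2 such vertices.

D, E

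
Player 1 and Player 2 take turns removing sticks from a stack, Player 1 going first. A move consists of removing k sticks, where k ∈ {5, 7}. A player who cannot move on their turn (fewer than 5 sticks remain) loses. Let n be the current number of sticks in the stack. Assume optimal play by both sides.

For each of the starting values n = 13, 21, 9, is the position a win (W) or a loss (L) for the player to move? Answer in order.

Classify positions by backward induction: terminal positions (no move available) are L. From any other position, the mover wins iff some move reaches an L.
n=0: no move → L
n=1: no move → L
n=2: no move → L
n=3: no move → L
n=4: no move → L
n=5: reaches L-position 0 → W
n=6: reaches L-position 1 → W
n=7: reaches L-position 2 → W
n=8: reaches L-position 3 → W
n=9: reaches L-position 4 → W
n=10: reaches L-position 3 → W
n=11: reaches L-position 4 → W
n=12: only reaches 7(W), 5(W), all W → L
n=13: only reaches 8(W), 6(W), all W → L
n=14: only reaches 9(W), 7(W), all W → L
n=15: only reaches 10(W), 8(W), all W → L
n=16: only reaches 11(W), 9(W), all W → L
n=17: reaches L-position 12 → W
n=18: reaches L-position 13 → W
n=19: reaches L-position 14 → W
n=20: reaches L-position 15 → W
n=21: reaches L-position 16 → W

13: L, 21: W, 9: W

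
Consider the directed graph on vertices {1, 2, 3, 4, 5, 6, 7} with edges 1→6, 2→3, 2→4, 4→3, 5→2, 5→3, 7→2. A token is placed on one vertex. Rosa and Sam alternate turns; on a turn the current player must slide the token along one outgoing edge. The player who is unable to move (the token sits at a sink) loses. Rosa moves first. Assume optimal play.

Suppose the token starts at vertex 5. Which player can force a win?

Label each position W (a win for the player to move) or L (a loss). A position with no legal move is L; any other position is W exactly when some move reaches an L, and L when every move reaches a W.
Every edge goes from a vertex to one that appears earlier in the order 3, 6, 1, 4, 2, 5, 7, so processing vertices in that order labels each vertex after all of its successors.
3: no outgoing edge → L
6: no outgoing edge → L
1: reaches L-position 6 → W
4: reaches L-position 3 → W
2: reaches L-position 3 → W
5: reaches L-position 3 → W
7: only reaches 2(W), which is W → L
From 5 Rosa can move to 3, reaching an L position.

Rosa wins.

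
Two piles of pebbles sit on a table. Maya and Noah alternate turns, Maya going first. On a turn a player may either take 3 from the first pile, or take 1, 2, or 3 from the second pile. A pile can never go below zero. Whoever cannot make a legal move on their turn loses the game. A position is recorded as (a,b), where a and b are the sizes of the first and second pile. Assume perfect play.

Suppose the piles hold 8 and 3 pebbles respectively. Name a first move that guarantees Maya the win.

Build the W/L table. Terminal = L. A non-terminal position is W if it has a move to some L; otherwise it is L.
No move ever increases a pile, so every position that can arise here has a ≤ 8 and b ≤ 3; it is enough to label the cells with 0 ≤ a ≤ 8 and 0 ≤ b ≤ 3.
Every move lowers a or b (never raises either), so fill the grid row by row in increasing a, and left to right within a row: each cell's successors are then already labelled.
      b=0  b=1  b=2  b=3
a=0:    L    W    W    W
a=1:    L    W    W    W
a=2:    L    W    W    W
a=3:    W    L    W    W
a=4:    W    L    W    W
a=5:    W    L    W    W
a=6:    L    W    W    W
a=7:    L    W    W    W
a=8:    L    W    W    W
Cells with no legal move (terminal, hence L): (0,0), (1,0), (2,0).
The remaining L cells, each justified by listing all of its moves:
(3,1): only reaches (0,1)(W), (3,0)(W), all W → L
(4,1): only reaches (1,1)(W), (4,0)(W), all W → L
(5,1): only reaches (2,1)(W), (5,0)(W), all W → L
(6,0): only reaches (3,0)(W), which is W → L
(7,0): only reaches (4,0)(W), which is W → L
(8,0): only reaches (5,0)(W), which is W → L
Every other cell has at least one move into one of the L cells above, so it is W.
From (8,3), the L positions reachable in one move are: (8,0).

Move to (8,0).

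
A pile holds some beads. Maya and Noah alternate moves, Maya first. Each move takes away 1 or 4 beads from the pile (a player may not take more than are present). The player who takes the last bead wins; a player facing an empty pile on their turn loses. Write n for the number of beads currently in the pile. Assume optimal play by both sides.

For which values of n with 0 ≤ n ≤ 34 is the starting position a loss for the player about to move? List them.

Classify positions by backward induction: terminal positions (no move available) are L. From any other position, the mover wins iff some move reaches an L.
n=0: no move → L
n=1: W (go to 0, an L position)
n=2: L (sole option 1(W) is W)
n=3: W (go to 2, an L position)
n=4: W (go to 0, an L position)
n=5: L (options 4(W), 1(W) are all W)
n=6: W (go to 5, an L position)
n=7: L (options 6(W), 3(W) are all W)
n=8: W (go to 7, an L position)
n=9: W (go to 5, an L position)
n=10: L (options 9(W), 6(W) are all W)
n=11: W (go to 10, an L position)
n=12: L (options 11(W), 8(W) are all W)
n=13: W (go to 12, an L position)
n=14: W (go to 10, an L position)
n=15: L (options 14(W), 11(W) are all W)
n=16: W (go to 15, an L position)
n=17: L (options 16(W), 13(W) are all W)
n=18: W (go to 17, an L position)
n=19: W (go to 15, an L position)
n=20: L (options 19(W), 16(W) are all W)
n=21: W (go to 20, an L position)
n=22: L (options 21(W), 18(W) are all W)
n=23: W (go to 22, an L position)
n=24: W (go to 20, an L position)
n=25: L (options 24(W), 21(W) are all W)
n=26: W (go to 25, an L position)
n=27: L (options 26(W), 23(W) are all W)
n=28: W (go to 27, an L position)
n=29: W (go to 25, an L position)
n=30: L (options 29(W), 26(W) are all W)
n=31: W (go to 30, an L position)
n=32: L (options 31(W), 28(W) are all W)
n=33: W (go to 32, an L position)
n=34: W (go to 30, an L position)
The losing starting values of n are exactly the entries labelled L in this table (14 of them).

0, 2, 5, 7, 10, 12, 15, 17, 20, 22, 25, 27, 30, 32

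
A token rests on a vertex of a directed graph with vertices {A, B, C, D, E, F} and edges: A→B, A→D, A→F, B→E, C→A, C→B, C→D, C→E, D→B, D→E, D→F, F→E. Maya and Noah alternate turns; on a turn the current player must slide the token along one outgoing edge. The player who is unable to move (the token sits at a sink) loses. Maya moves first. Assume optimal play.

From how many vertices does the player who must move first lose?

Classify positions by backward induction: terminal positions (no move available) are L. From any other position, the mover wins iff some move reaches an L.
Every edge goes from a vertex to one that appears earlier in the order E, F, B, D, A, C, so processing vertices in that order labels each vertex after all of its successors.
E: no outgoing edge → L
F: W (go to E, an L position)
B: W (go to E, an L position)
D: W (go to E, an L position)
A: L (options D(W), B(W), F(W) are all W)
C: W (go to A, an L position)
The L vertices are A, E; that is 2 in all.

2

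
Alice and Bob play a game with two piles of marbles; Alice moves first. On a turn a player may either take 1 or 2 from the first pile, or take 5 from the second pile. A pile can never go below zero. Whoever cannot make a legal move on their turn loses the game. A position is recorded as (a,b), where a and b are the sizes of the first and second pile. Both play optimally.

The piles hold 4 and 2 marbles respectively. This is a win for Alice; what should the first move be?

Move to (3,2).

Use the standard recursion: the mover loses at a terminal position; elsewhere, the mover wins exactly when some move hands the opponent an L position.
No move ever increases a pile, so every position that can arise here has a ≤ 4 and b ≤ 2; it is enough to label the cells with 0 ≤ a ≤ 4 and 0 ≤ b ≤ 2.
Every move lowers a or b (never raises either), so fill the grid row by row in increasing a, and left to right within a row: each cell's successors are then already labelled.
      b=0  b=1  b=2
a=0:    L    L    L
a=1:    W    W    W
a=2:    W    W    W
a=3:    L    L    L
a=4:    W    W    W
Cells with no legal move (terminal, hence L): (0,0), (0,1), (0,2).
The remaining L cells, each justified by listing all of its moves:
(3,0): only reaches (2,0)(W), (1,0)(W), all W → L
(3,1): only reaches (2,1)(W), (1,1)(W), all W → L
(3,2): only reaches (2,2)(W), (1,2)(W), all W → L
Every other cell has at least one move into one of the L cells above, so it is W.
From (4,2), the L positions reachable in one move are: (3,2).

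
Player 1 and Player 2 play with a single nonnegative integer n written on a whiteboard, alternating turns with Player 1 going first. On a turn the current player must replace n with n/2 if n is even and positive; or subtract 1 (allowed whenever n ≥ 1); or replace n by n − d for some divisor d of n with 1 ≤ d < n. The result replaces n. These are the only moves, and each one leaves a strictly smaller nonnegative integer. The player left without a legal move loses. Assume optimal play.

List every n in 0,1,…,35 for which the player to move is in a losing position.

0, 2, 5, 7, 9, 11, 13, 15, 17, 19, 21, 23, 25, 27, 29, 31, 33, 35

Classify positions by backward induction: terminal positions (no move available) are L. From any other position, the mover wins iff some move reaches an L.
n=0: no move → L
n=1: →0(L), so W
n=2: →1(W) only, which is W, so L
n=3: →2(L), so W
n=4: →2(L), so W
n=5: →4(W) only, which is W, so L
n=6: →5(L), so W
n=7: →6(W) only, which is W, so L
n=8: →7(L), so W
n=9: →6(W), 8(W) — all W, so L
n=10: →5(L), so W
n=11: →10(W) only, which is W, so L
n=12: →9(L), so W
n=13: →12(W) only, which is W, so L
n=14: →7(L), so W
n=15: →10(W), 12(W), 14(W) — all W, so L
n=16: →15(L), so W
n=17: →16(W) only, which is W, so L
n=18: →9(L), so W
n=19: →18(W) only, which is W, so L
n=20: →15(L), so W
n=21: →14(W), 18(W), 20(W) — all W, so L
n=22: →11(L), so W
n=23: →22(W) only, which is W, so L
n=24: →21(L), so W
n=25: →20(W), 24(W) — all W, so L
n=26: →13(L), so W
n=27: →18(W), 24(W), 26(W) — all W, so L
n=28: →21(L), so W
n=29: →28(W) only, which is W, so L
n=30: →15(L), so W
n=31: →30(W) only, which is W, so L
n=32: →31(L), so W
n=33: →22(W), 30(W), 32(W) — all W, so L
n=34: →17(L), so W
n=35: →28(W), 30(W), 34(W) — all W, so L
The losing starting values of n are exactly the entries labelled L in this table (18 of them).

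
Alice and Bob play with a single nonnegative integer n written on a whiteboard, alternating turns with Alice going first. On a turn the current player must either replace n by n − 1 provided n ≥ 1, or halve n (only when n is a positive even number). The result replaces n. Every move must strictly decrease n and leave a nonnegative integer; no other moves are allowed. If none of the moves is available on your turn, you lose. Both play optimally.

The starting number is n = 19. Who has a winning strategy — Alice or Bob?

Bob wins.

Build the W/L table. Terminal = L. A non-terminal position is W if it has a move to some L; otherwise it is L.
n=0: no move → L
n=1: reaches L-position 0 → W
n=2: only reaches 1(W), which is W → L
n=3: reaches L-position 2 → W
n=4: reaches L-position 2 → W
n=5: only reaches 4(W), which is W → L
n=6: reaches L-position 5 → W
n=7: only reaches 6(W), which is W → L
n=8: reaches L-position 7 → W
n=9: only reaches 8(W), which is W → L
n=10: reaches L-position 5 → W
n=11: only reaches 10(W), which is W → L
n=12: reaches L-position 11 → W
n=13: only reaches 12(W), which is W → L
n=14: reaches L-position 7 → W
n=15: only reaches 14(W), which is W → L
n=16: reaches L-position 15 → W
n=17: only reaches 16(W), which is W → L
n=18: reaches L-position 9 → W
n=19: only reaches 18(W), which is W → L
Every move from 19 reaches a W position, so the mover loses.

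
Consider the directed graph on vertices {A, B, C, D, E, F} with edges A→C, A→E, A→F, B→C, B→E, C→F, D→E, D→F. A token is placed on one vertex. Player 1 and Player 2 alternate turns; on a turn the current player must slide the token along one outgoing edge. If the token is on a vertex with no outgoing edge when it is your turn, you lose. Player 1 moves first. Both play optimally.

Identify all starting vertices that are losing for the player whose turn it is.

Build the W/L table. Terminal = L. A non-terminal position is W if it has a move to some L; otherwise it is L.
Every edge goes from a vertex to one that appears earlier in the order E, F, C, B, A, D, so processing vertices in that order labels each vertex after all of its successors.
E: no outgoing edge → L
F: no outgoing edge → L
C: reaches L-position F → W
B: reaches L-position E → W
A: reaches L-position F → W
D: reaches L-position F → W
Reading off the rows marked L gives the requested list; there are 2 such vertices.

E, F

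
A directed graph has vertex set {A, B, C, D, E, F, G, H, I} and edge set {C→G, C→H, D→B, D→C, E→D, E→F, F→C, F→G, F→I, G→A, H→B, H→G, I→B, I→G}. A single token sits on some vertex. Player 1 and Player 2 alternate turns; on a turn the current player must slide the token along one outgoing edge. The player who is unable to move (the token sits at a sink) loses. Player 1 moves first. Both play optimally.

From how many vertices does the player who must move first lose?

Label each position W (a win for the player to move) or L (a loss). A position with no legal move is L; any other position is W exactly when some move reaches an L, and L when every move reaches a W.
Every edge goes from a vertex to one that appears earlier in the order A, B, G, H, I, C, F, D, E, so processing vertices in that order labels each vertex after all of its successors.
A: no outgoing edge → L
B: no outgoing edge → L
G: can move to A, which is L ⇒ W
H: can move to B, which is L ⇒ W
I: can move to B, which is L ⇒ W
C: moves to H(W), G(W); every one is W ⇒ L
F: can move to C, which is L ⇒ W
D: can move to C, which is L ⇒ W
E: moves to D(W), F(W); every one is W ⇒ L
The L vertices are A, B, C, E; that is 4 in all.

4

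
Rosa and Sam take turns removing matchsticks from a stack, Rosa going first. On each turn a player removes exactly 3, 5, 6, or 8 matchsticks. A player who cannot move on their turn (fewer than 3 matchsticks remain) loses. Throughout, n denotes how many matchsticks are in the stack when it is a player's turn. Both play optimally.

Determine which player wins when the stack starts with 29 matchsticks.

Rosa wins.

Build the W/L table. Terminal = L. A non-terminal position is W if it has a move to some L; otherwise it is L.
n=0: no move → L
n=1: no move → L
n=2: no move → L
n=3: can move to 0, which is L ⇒ W
n=4: can move to 1, which is L ⇒ W
n=5: can move to 2, which is L ⇒ W
n=6: can move to 1, which is L ⇒ W
n=7: can move to 2, which is L ⇒ W
n=8: can move to 2, which is L ⇒ W
n=9: can move to 1, which is L ⇒ W
n=10: can move to 2, which is L ⇒ W
n=11: moves to 8(W), 6(W), 5(W), 3(W); every one is W ⇒ L
n=12: moves to 9(W), 7(W), 6(W), 4(W); every one is W ⇒ L
n=13: moves to 10(W), 8(W), 7(W), 5(W); every one is W ⇒ L
n=14: can move to 11, which is L ⇒ W
n=15: can move to 12, which is L ⇒ W
n=16: can move to 13, which is L ⇒ W
n=17: can move to 12, which is L ⇒ W
n=18: can move to 13, which is L ⇒ W
n=19: can move to 13, which is L ⇒ W
n=20: can move to 12, which is L ⇒ W
n=21: can move to 13, which is L ⇒ W
n=22: moves to 19(W), 17(W), 16(W), 14(W); every one is W ⇒ L
n=23: moves to 20(W), 18(W), 17(W), 15(W); every one is W ⇒ L
n=24: moves to 21(W), 19(W), 18(W), 16(W); every one is W ⇒ L
n=25: can move to 22, which is L ⇒ W
n=26: can move to 23, which is L ⇒ W
n=27: can move to 24, which is L ⇒ W
n=28: can move to 23, which is L ⇒ W
n=29: can move to 24, which is L ⇒ W
From 29 Rosa can remove 5, leaving 24, reaching an L position.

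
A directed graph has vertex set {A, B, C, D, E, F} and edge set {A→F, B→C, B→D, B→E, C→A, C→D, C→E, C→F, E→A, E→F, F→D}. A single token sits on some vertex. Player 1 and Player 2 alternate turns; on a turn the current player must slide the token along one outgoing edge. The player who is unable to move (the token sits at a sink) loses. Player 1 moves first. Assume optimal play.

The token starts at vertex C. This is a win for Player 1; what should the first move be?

Classify positions by backward induction: terminal positions (no move available) are L. From any other position, the mover wins iff some move reaches an L.
Every edge goes from a vertex to one that appears earlier in the order D, F, A, E, C, B, so processing vertices in that order labels each vertex after all of its successors.
D: no outgoing edge → L
F: →D(L), so W
A: →F(W) only, which is W, so L
E: →A(L), so W
C: →A(L), so W
B: →D(L), so W
From C, the L positions reachable in one move are: A, D. Any move reaching one of these is winning.

Move to A.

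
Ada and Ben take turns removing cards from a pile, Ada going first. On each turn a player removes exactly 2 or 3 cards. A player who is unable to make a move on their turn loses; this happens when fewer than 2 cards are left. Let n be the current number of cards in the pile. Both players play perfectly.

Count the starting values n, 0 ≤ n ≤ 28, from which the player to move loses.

Compute win/loss labels from the base case upward. A position with no move is L. Any other position is W if it can reach an L in one move, else L.
n=0: no move → L
n=1: no move → L
n=2: →0(L), so W
n=3: →1(L), so W
n=4: →1(L), so W
n=5: →3(W), 2(W) — all W, so L
n=6: →4(W), 3(W) — all W, so L
n=7: →5(L), so W
n=8: →6(L), so W
n=9: →6(L), so W
n=10: →8(W), 7(W) — all W, so L
n=11: →9(W), 8(W) — all W, so L
n=12: →10(L), so W
n=13: →11(L), so W
n=14: →11(L), so W
n=15: →13(W), 12(W) — all W, so L
n=16: →14(W), 13(W) — all W, so L
n=17: →15(L), so W
n=18: →16(L), so W
n=19: →16(L), so W
n=20: →18(W), 17(W) — all W, so L
n=21: →19(W), 18(W) — all W, so L
n=22: →20(L), so W
n=23: →21(L), so W
n=24: →21(L), so W
n=25: →23(W), 22(W) — all W, so L
n=26: →24(W), 23(W) — all W, so L
n=27: →25(L), so W
n=28: →26(L), so W
L entries with 0 ≤ n ≤ 28: n = 0, 1, 5, 6, 10, 11, 15, 16, 20, 21, 25, 26; that makes 12.

12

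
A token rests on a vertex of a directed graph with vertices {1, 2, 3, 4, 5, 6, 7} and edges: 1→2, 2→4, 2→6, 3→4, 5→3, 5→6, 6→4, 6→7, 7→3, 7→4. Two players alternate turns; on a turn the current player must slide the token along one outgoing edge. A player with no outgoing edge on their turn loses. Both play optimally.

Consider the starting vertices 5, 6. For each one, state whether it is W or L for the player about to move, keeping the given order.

5: L, 6: W

Label each position W (a win for the player to move) or L (a loss). A position with no legal move is L; any other position is W exactly when some move reaches an L, and L when every move reaches a W.
Every edge goes from a vertex to one that appears earlier in the order 4, 3, 7, 6, 5, 2, 1, so processing vertices in that order labels each vertex after all of its successors.
4: no outgoing edge → L
3: can move to 4, which is L ⇒ W
7: can move to 4, which is L ⇒ W
6: can move to 4, which is L ⇒ W
5: moves to 6(W), 3(W); every one is W ⇒ L
2: can move to 4, which is L ⇒ W
1: the only move is to 2(W), a W ⇒ L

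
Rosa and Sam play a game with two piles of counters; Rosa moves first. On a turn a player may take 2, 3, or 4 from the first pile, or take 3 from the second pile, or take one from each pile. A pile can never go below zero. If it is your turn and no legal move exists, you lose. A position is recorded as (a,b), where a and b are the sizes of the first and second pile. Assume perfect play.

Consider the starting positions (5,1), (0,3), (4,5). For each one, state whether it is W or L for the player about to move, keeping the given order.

Classify positions by backward induction: terminal positions (no move available) are L. From any other position, the mover wins iff some move reaches an L.
No move ever increases a pile, so every position that can arise here has a ≤ 5 and b ≤ 5; it is enough to label the cells with 0 ≤ a ≤ 5 and 0 ≤ b ≤ 5.
Every move lowers a or b (never raises either), so fill the grid row by row in increasing a, and left to right within a row: each cell's successors are then already labelled.
      b=0  b=1  b=2  b=3  b=4  b=5
a=0:    L    L    L    W    W    W
a=1:    L    W    W    W    L    L
a=2:    W    W    W    L    L    W
a=3:    W    W    W    L    W    W
a=4:    W    W    W    W    W    W
a=5:    W    L    L    W    W    W
Cells with no legal move (terminal, hence L): (0,0), (0,1), (0,2), (1,0).
The remaining L cells, each justified by listing all of its moves:
(1,4): moves to (1,1)(W), (0,3)(W); every one is W ⇒ L
(1,5): moves to (1,2)(W), (0,4)(W); every one is W ⇒ L
(2,3): moves to (0,3)(W), (2,0)(W), (1,2)(W); every one is W ⇒ L
(2,4): moves to (0,4)(W), (2,1)(W), (1,3)(W); every one is W ⇒ L
(3,3): moves to (1,3)(W), (0,3)(W), (3,0)(W), (2,2)(W); every one is W ⇒ L
(5,1): moves to (3,1)(W), (2,1)(W), (1,1)(W), (4,0)(W); every one is W ⇒ L
(5,2): moves to (3,2)(W), (2,2)(W), (1,2)(W), (4,1)(W); every one is W ⇒ L
Every other cell has at least one move into one of the L cells above, so it is W.
(5,1): one of the L cells justified above, so L
(0,3): the move to (0,0) reaches an L cell, so W
(4,5): the move to (1,5) reaches an L cell, so W

(5,1): L, (0,3): W, (4,5): W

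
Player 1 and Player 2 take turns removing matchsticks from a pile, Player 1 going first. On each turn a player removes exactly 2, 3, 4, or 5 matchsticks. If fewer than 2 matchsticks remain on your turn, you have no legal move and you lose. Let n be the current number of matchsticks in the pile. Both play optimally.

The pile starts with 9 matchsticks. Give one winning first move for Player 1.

Remove 2, leaving 7.

Classify positions by backward induction: terminal positions (no move available) are L. From any other position, the mover wins iff some move reaches an L.
n=0: no move → L
n=1: no move → L
n=2: W (go to 0, an L position)
n=3: W (go to 1, an L position)
n=4: W (go to 1, an L position)
n=5: W (go to 1, an L position)
n=6: W (go to 1, an L position)
n=7: L (options 5(W), 4(W), 3(W), 2(W) are all W)
n=8: L (options 6(W), 5(W), 4(W), 3(W) are all W)
n=9: W (go to 7, an L position)
From 9, the L positions reachable in one move are: 7.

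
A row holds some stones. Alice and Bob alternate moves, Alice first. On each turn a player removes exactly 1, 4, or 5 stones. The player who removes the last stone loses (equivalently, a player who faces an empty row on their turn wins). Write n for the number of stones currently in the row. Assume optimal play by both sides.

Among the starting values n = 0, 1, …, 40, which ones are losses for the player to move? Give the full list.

Positions with no move are W. A position that does have a move is losing for the player to move precisely when every available move leads to a winning position for the opponent. Fill in the labels:
n=0: no move; the opponent has just taken the last stone and therefore loses → W
n=1: only reaches 0(W), which is W → L
n=2: reaches L-position 1 → W
n=3: only reaches 2(W), which is W → L
n=4: reaches L-position 3 → W
n=5: reaches L-position 1 → W
n=6: reaches L-position 1 → W
n=7: reaches L-position 3 → W
n=8: reaches L-position 3 → W
n=9: only reaches 8(W), 5(W), 4(W), all W → L
n=10: reaches L-position 9 → W
n=11: only reaches 10(W), 7(W), 6(W), all W → L
n=12: reaches L-position 11 → W
n=13: reaches L-position 9 → W
n=14: reaches L-position 9 → W
n=15: reaches L-position 11 → W
n=16: reaches L-position 11 → W
n=17: only reaches 16(W), 13(W), 12(W), all W → L
n=18: reaches L-position 17 → W
n=19: only reaches 18(W), 15(W), 14(W), all W → L
n=20: reaches L-position 19 → W
n=21: reaches L-position 17 → W
n=22: reaches L-position 17 → W
n=23: reaches L-position 19 → W
n=24: reaches L-position 19 → W
n=25: only reaches 24(W), 21(W), 20(W), all W → L
n=26: reaches L-position 25 → W
n=27: only reaches 26(W), 23(W), 22(W), all W → L
n=28: reaches L-position 27 → W
n=29: reaches L-position 25 → W
n=30: reaches L-position 25 → W
n=31: reaches L-position 27 → W
n=32: reaches L-position 27 → W
n=33: only reaches 32(W), 29(W), 28(W), all W → L
n=34: reaches L-position 33 → W
n=35: only reaches 34(W), 31(W), 30(W), all W → L
n=36: reaches L-position 35 → W
n=37: reaches L-position 33 → W
n=38: reaches L-position 33 → W
n=39: reaches L-position 35 → W
n=40: reaches L-position 35 → W
The losing starting values of n are exactly the entries labelled L in this table (10 of them).

1, 3, 9, 11, 17, 19, 25, 27, 33, 35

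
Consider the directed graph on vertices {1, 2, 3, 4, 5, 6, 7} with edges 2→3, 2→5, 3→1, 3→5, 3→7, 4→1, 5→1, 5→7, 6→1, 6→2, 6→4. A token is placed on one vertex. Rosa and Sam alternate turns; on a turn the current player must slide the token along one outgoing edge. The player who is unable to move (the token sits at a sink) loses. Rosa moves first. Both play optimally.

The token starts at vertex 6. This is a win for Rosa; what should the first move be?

Move to 2.

Label each position W (a win for the player to move) or L (a loss). A position with no legal move is L; any other position is W exactly when some move reaches an L, and L when every move reaches a W.
Every edge goes from a vertex to one that appears earlier in the order 1, 7, 5, 3, 2, 4, 6, so processing vertices in that order labels each vertex after all of its successors.
1: no outgoing edge → L
7: no outgoing edge → L
5: →7(L), so W
3: →7(L), so W
2: →3(W), 5(W) — all W, so L
4: →1(L), so W
6: →2(L), so W
From 6, the L positions reachable in one move are: 2, 1. Any move reaching one of these is winning.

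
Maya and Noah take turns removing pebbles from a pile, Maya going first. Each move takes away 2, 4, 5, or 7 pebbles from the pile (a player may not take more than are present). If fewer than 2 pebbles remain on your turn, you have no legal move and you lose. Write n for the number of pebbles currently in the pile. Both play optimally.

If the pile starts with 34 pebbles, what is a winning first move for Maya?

Label each position W (a win for the player to move) or L (a loss). A position with no legal move is L; any other position is W exactly when some move reaches an L, and L when every move reaches a W.
n=0: no move → L
n=1: no move → L
n=2: reaches L-position 0 → W
n=3: reaches L-position 1 → W
n=4: reaches L-position 0 → W
n=5: reaches L-position 1 → W
n=6: reaches L-position 1 → W
n=7: reaches L-position 0 → W
n=8: reaches L-position 1 → W
n=9: only reaches 7(W), 5(W), 4(W), 2(W), all W → L
n=10: only reaches 8(W), 6(W), 5(W), 3(W), all W → L
n=11: reaches L-position 9 → W
n=12: reaches L-position 10 → W
n=13: reaches L-position 9 → W
n=14: reaches L-position 10 → W
n=15: reaches L-position 10 → W
n=16: reaches L-position 9 → W
n=17: reaches L-position 10 → W
n=18: only reaches 16(W), 14(W), 13(W), 11(W), all W → L
n=19: only reaches 17(W), 15(W), 14(W), 12(W), all W → L
n=20: reaches L-position 18 → W
n=21: reaches L-position 19 → W
n=22: reaches L-position 18 → W
n=23: reaches L-position 19 → W
n=24: reaches L-position 19 → W
n=25: reaches L-position 18 → W
n=26: reaches L-position 19 → W
n=27: only reaches 25(W), 23(W), 22(W), 20(W), all W → L
n=28: only reaches 26(W), 24(W), 23(W), 21(W), all W → L
n=29: reaches L-position 27 → W
n=30: reaches L-position 28 → W
n=31: reaches L-position 27 → W
n=32: reaches L-position 28 → W
n=33: reaches L-position 28 → W
n=34: reaches L-position 27 → W
From 34, the L positions reachable in one move are: 27.

Remove 7, leaving 27.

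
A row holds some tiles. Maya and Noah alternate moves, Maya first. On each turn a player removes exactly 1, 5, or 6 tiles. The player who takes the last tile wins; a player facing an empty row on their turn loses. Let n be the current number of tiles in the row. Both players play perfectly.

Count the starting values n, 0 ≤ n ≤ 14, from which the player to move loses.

5

Use the standard recursion: the mover loses at a terminal position; elsewhere, the mover wins exactly when some move hands the opponent an L position.
n=0: no move → L
n=1: →0(L), so W
n=2: →1(W) only, which is W, so L
n=3: →2(L), so W
n=4: →3(W) only, which is W, so L
n=5: →4(L), so W
n=6: →0(L), so W
n=7: →2(L), so W
n=8: →2(L), so W
n=9: →4(L), so W
n=10: →4(L), so W
n=11: →10(W), 6(W), 5(W) — all W, so L
n=12: →11(L), so W
n=13: →12(W), 8(W), 7(W) — all W, so L
n=14: →13(L), so W
L entries with 0 ≤ n ≤ 14: n = 0, 2, 4, 11, 13; that makes 5.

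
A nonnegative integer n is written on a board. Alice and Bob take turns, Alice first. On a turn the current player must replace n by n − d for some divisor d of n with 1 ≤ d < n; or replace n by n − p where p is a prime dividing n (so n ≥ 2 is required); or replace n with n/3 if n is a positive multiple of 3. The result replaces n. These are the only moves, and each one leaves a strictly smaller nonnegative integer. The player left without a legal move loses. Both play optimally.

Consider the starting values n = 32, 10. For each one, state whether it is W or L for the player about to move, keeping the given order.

32: L, 10: W

Work bottom-up. With no move the player to move loses. Otherwise the position is W if at least one move leads to an L position for the opponent, and L if every move leads to a W.
n=0: no move → L
n=1: no move → L
n=2: can move to 0, which is L ⇒ W
n=3: can move to 0, which is L ⇒ W
n=4: moves to 2(W), 3(W); every one is W ⇒ L
n=5: can move to 0, which is L ⇒ W
n=6: can move to 4, which is L ⇒ W
n=7: can move to 0, which is L ⇒ W
n=8: can move to 4, which is L ⇒ W
n=9: moves to 3(W), 6(W), 8(W); every one is W ⇒ L
n=10: can move to 9, which is L ⇒ W
n=11: can move to 0, which is L ⇒ W
n=12: can move to 4, which is L ⇒ W
n=13: can move to 0, which is L ⇒ W
n=14: moves to 7(W), 12(W), 13(W); every one is W ⇒ L
n=15: can move to 14, which is L ⇒ W
n=16: can move to 14, which is L ⇒ W
n=17: can move to 0, which is L ⇒ W
n=18: can move to 9, which is L ⇒ W
n=19: can move to 0, which is L ⇒ W
n=20: moves to 10(W), 15(W), 16(W), 18(W), 19(W); every one is W ⇒ L
n=21: can move to 14, which is L ⇒ W
n=22: can move to 20, which is L ⇒ W
n=23: can move to 0, which is L ⇒ W
n=24: can move to 20, which is L ⇒ W
n=25: can move to 20, which is L ⇒ W
n=26: moves to 13(W), 24(W), 25(W); every one is W ⇒ L
n=27: can move to 9, which is L ⇒ W
n=28: can move to 14, which is L ⇒ W
n=29: can move to 0, which is L ⇒ W
n=30: can move to 20, which is L ⇒ W
n=31: can move to 0, which is L ⇒ W
n=32: moves to 16(W), 24(W), 28(W), 30(W), 31(W); every one is W ⇒ L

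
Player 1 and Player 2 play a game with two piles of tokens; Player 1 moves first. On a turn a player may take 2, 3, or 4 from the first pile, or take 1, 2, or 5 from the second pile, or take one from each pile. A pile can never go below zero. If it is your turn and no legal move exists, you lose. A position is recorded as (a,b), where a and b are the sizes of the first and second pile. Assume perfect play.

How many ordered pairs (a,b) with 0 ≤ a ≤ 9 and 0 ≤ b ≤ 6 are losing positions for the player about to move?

22

Label each position W (a win for the player to move) or L (a loss). A position with no legal move is L; any other position is W exactly when some move reaches an L, and L when every move reaches a W.
Every move lowers a or b (never raises either), so fill the grid row by row in increasing a, and left to right within a row: each cell's successors are then already labelled.
      b=0  b=1  b=2  b=3  b=4  b=5  b=6
a=0:    L    W    W    L    W    W    L
a=1:    L    W    W    L    W    W    L
a=2:    W    W    L    W    W    L    W
a=3:    W    L    W    W    L    W    W
a=4:    W    L    W    W    L    W    W
a=5:    W    W    W    W    W    W    W
a=6:    L    W    W    L    W    W    L
a=7:    L    W    W    L    W    W    L
a=8:    W    W    L    W    W    L    W
a=9:    W    L    W    W    L    W    W
Cells with no legal move (terminal, hence L): (0,0), (1,0).
The remaining L cells, each justified by listing all of its moves:
(0,3): only reaches (0,2)(W), (0,1)(W), all W → L
(0,6): only reaches (0,5)(W), (0,4)(W), (0,1)(W), all W → L
(1,3): only reaches (1,2)(W), (1,1)(W), (0,2)(W), all W → L
(1,6): only reaches (1,5)(W), (1,4)(W), (1,1)(W), (0,5)(W), all W → L
(2,2): only reaches (0,2)(W), (2,1)(W), (2,0)(W), (1,1)(W), all W → L
(2,5): only reaches (0,5)(W), (2,4)(W), (2,3)(W), (2,0)(W), (1,4)(W), all W → L
(3,1): only reaches (1,1)(W), (0,1)(W), (3,0)(W), (2,0)(W), all W → L
(3,4): only reaches (1,4)(W), (0,4)(W), (3,3)(W), (3,2)(W), (2,3)(W), all W → L
(4,1): only reaches (2,1)(W), (1,1)(W), (0,1)(W), (4,0)(W), (3,0)(W), all W → L
(4,4): only reaches (2,4)(W), (1,4)(W), (0,4)(W), (4,3)(W), (4,2)(W), (3,3)(W), all W → L
(6,0): only reaches (4,0)(W), (3,0)(W), (2,0)(W), all W → L
(6,3): only reaches (4,3)(W), (3,3)(W), (2,3)(W), (6,2)(W), (6,1)(W), (5,2)(W), all W → L
(6,6): only reaches (4,6)(W), (3,6)(W), (2,6)(W), (6,5)(W), (6,4)(W), (6,1)(W), (5,5)(W), all W → L
(7,0): only reaches (5,0)(W), (4,0)(W), (3,0)(W), all W → L
(7,3): only reaches (5,3)(W), (4,3)(W), (3,3)(W), (7,2)(W), (7,1)(W), (6,2)(W), all W → L
(7,6): only reaches (5,6)(W), (4,6)(W), (3,6)(W), (7,5)(W), (7,4)(W), (7,1)(W), (6,5)(W), all W → L
(8,2): only reaches (6,2)(W), (5,2)(W), (4,2)(W), (8,1)(W), (8,0)(W), (7,1)(W), all W → L
(8,5): only reaches (6,5)(W), (5,5)(W), (4,5)(W), (8,4)(W), (8,3)(W), (8,0)(W), (7,4)(W), all W → L
(9,1): only reaches (7,1)(W), (6,1)(W), (5,1)(W), (9,0)(W), (8,0)(W), all W → L
(9,4): only reaches (7,4)(W), (6,4)(W), (5,4)(W), (9,3)(W), (9,2)(W), (8,3)(W), all W → L
Every other cell has at least one move into one of the L cells above, so it is W.
L cells per row: a=0: 3, a=1: 3, a=2: 2, a=3: 2, a=4: 2, a=5: 0, a=6: 3, a=7: 3, a=8: 2, a=9: 2; total 22.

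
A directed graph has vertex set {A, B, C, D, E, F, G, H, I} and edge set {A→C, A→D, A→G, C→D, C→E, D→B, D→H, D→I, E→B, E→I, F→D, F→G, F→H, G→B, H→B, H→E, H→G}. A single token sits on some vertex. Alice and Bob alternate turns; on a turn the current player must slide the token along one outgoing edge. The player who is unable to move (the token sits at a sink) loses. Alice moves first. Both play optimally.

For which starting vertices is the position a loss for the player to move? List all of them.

B, C, F, I

Classify positions by backward induction: terminal positions (no move available) are L. From any other position, the mover wins iff some move reaches an L.
Every edge goes from a vertex to one that appears earlier in the order B, I, E, G, H, D, C, A, F, so processing vertices in that order labels each vertex after all of its successors.
B: no outgoing edge → L
I: no outgoing edge → L
E: W (go to I, an L position)
G: W (go to B, an L position)
H: W (go to B, an L position)
D: W (go to I, an L position)
C: L (options D(W), E(W) are all W)
A: W (go to C, an L position)
F: L (options D(W), H(W), G(W) are all W)
Reading off the rows marked L gives the requested list; there are 4 such vertices.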